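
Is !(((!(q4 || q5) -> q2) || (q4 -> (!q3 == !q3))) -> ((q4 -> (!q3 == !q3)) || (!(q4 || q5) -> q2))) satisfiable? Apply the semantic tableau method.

Initial set: {!(((!(q4 || q5) -> q2) || (q4 -> (!q3 == !q3))) -> ((q4 -> (!q3 == !q3)) || (!(q4 || q5) -> q2)))}.
!(((!(q4 || q5) -> q2) || (q4 -> (!q3 == !q3))) -> ((q4 -> (!q3 == !q3)) || (!(q4 || q5) -> q2))): α-rule — add ((!(q4 || q5) -> q2) || (q4 -> (!q3 == !q3))), !((q4 -> (!q3 == !q3)) || (!(q4 || q5) -> q2)).
!((q4 -> (!q3 == !q3)) || (!(q4 || q5) -> q2)): α-rule — add !(q4 -> (!q3 == !q3)), !(!(q4 || q5) -> q2).
!(q4 -> (!q3 == !q3)): α-rule — add q4, !(!q3 == !q3).
!(!(q4 || q5) -> q2): α-rule — add !(q4 || q5), !q2.
!(q4 || q5): α-rule — add !q4, !q5.
× closes — contains both q4 and !q4.
All 1 branch closes.
Every branch closed; the formula is unsatisfiable.

Unsatisfiable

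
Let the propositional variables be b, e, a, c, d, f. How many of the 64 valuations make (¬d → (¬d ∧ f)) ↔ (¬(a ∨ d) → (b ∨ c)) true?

Initial set: {T ((¬d → (¬d ∧ f)) ↔ (¬(a ∨ d) → (b ∨ c)))}.
T ((¬d → (¬d ∧ f)) ↔ (¬(a ∨ d) → (b ∨ c))): β-rule — branch into T (¬d → (¬d ∧ f)), T (¬(a ∨ d) → (b ∨ c))  //  F (¬d → (¬d ∧ f)), F (¬(a ∨ d) → (b ∨ c)).
  branch 1 (add T (¬d → (¬d ∧ f)), T (¬(a ∨ d) → (b ∨ c))):
    T (¬d → (¬d ∧ f)): β-rule — branch into F ¬d  //  T (¬d ∧ f).
      branch 1.1 (add F ¬d):
        T (¬(a ∨ d) → (b ∨ c)): β-rule — branch into F ¬(a ∨ d)  //  T (b ∨ c).
          branch 1.1.1 (add F ¬(a ∨ d)):
            F ¬(a ∨ d): β-rule — branch into T a  //  T d.
              branch 1.1.1.1 (add T a):
                ○ open, literals {a=true, d=true}.
              branch 1.1.1.2 (add T d):
                ○ open, literals {d=true}.
          branch 1.1.2 (add T (b ∨ c)):
            T (b ∨ c): β-rule — branch into T b  //  T c.
              branch 1.1.2.1 (add T b):
                ○ open, literals {b=true, d=true}.
              branch 1.1.2.2 (add T c):
                ○ open, literals {c=true, d=true}.
      branch 1.2 (add T (¬d ∧ f)):
        T (¬d ∧ f): α-rule — add T ¬d, T f.
        T (¬(a ∨ d) → (b ∨ c)): β-rule — branch into F ¬(a ∨ d)  //  T (b ∨ c).
          branch 1.2.1 (add F ¬(a ∨ d)):
            F ¬(a ∨ d): β-rule — branch into T a  //  T d.
              branch 1.2.1.1 (add T a):
                ○ open, literals {a=true, d=false, f=true}.
              branch 1.2.1.2 (add T d):
                × closes — contains both d and ¬d.
          branch 1.2.2 (add T (b ∨ c)):
            T (b ∨ c): β-rule — branch into T b  //  T c.
              branch 1.2.2.1 (add T b):
                ○ open, literals {b=true, d=false, f=true}.
              branch 1.2.2.2 (add T c):
                ○ open, literals {c=true, d=false, f=true}.
  branch 2 (add F (¬d → (¬d ∧ f)), F (¬(a ∨ d) → (b ∨ c))):
    F (¬d → (¬d ∧ f)): α-rule — add T ¬d, F (¬d ∧ f).
    F (¬(a ∨ d) → (b ∨ c)): α-rule — add T ¬(a ∨ d), F (b ∨ c).
    T ¬(a ∨ d): α-rule — add F a, F d.
    F (b ∨ c): α-rule — add F b, F c.
    F (¬d ∧ f): β-rule — branch into F ¬d  //  F f.
      branch 2.1 (add F ¬d):
        × closes — contains both d and ¬d.
      branch 2.2 (add F f):
        ○ open, literals {a=false, b=false, c=false, d=false, f=false}.
2 branches closed, 8 open.
Each open branch fixes some atoms; the unmentioned ones are free. Counting distinct full assignments: branch {a=true, d=true} (b, e, c, f) contributes 16 new; branch {d=true} (b, e, a, c, f) contributes 16 new; branch {b=true, d=true} (e, a, c, f) contributes 0 new; branch {c=true, d=true} (b, e, a, f) contributes 0 new; branch {a=true, d=false, f=true} (b, e, c) contributes 8 new; branch {b=true, d=false, f=true} (e, a, c) contributes 4 new; branch {c=true, d=false, f=true} (b, e, a) contributes 2 new; branch {a=false, b=false, c=false, d=false, f=false} (e) contributes 2 new. Total: 48.

48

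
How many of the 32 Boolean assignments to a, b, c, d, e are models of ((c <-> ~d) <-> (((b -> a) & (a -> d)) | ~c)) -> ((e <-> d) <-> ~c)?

26

Initial set: {(((c <-> ~d) <-> (((b -> a) & (a -> d)) | ~c)) -> ((e <-> d) <-> ~c))}.
(((c <-> ~d) <-> (((b -> a) & (a -> d)) | ~c)) -> ((e <-> d) <-> ~c)): β-rule — branch into ~((c <-> ~d) <-> (((b -> a) & (a -> d)) | ~c))  //  ((e <-> d) <-> ~c).
  branch 1 (add ~((c <-> ~d) <-> (((b -> a) & (a -> d)) | ~c))):
    ~((c <-> ~d) <-> (((b -> a) & (a -> d)) | ~c)): β-rule — branch into (c <-> ~d), ~(((b -> a) & (a -> d)) | ~c)  //  ~(c <-> ~d), (((b -> a) & (a -> d)) | ~c).
      branch 1.1 (add (c <-> ~d), ~(((b -> a) & (a -> d)) | ~c)):
        ~(((b -> a) & (a -> d)) | ~c): α-rule — add ~((b -> a) & (a -> d)), ~~c.
        (c <-> ~d): β-rule — branch into c, ~d  //  ~c, ~~d.
          branch 1.1.1 (add c, ~d):
            ~((b -> a) & (a -> d)): β-rule — branch into ~(b -> a)  //  ~(a -> d).
              branch 1.1.1.1 (add ~(b -> a)):
                ~(b -> a): α-rule — add b, ~a.
                ○ open, literals {a=false, b=true, c=true, d=false}.
              branch 1.1.1.2 (add ~(a -> d)):
                ~(a -> d): α-rule — add a, ~d.
                ○ open, literals {a=true, c=true, d=false}.
          branch 1.1.2 (add ~c, ~~d):
            × closes — contains both c and ~c.
      branch 1.2 (add ~(c <-> ~d), (((b -> a) & (a -> d)) | ~c)):
        ~(c <-> ~d): β-rule — branch into c, ~~d  //  ~c, ~d.
          branch 1.2.1 (add c, ~~d):
            (((b -> a) & (a -> d)) | ~c): β-rule — branch into ((b -> a) & (a -> d))  //  ~c.
              branch 1.2.1.1 (add ((b -> a) & (a -> d))):
                ((b -> a) & (a -> d)): α-rule — add (b -> a), (a -> d).
                (b -> a): β-rule — branch into ~b  //  a.
                  branch 1.2.1.1.1 (add ~b):
                    (a -> d): β-rule — branch into ~a  //  d.
                      branch 1.2.1.1.1.1 (add ~a):
                        ○ open, literals {a=false, b=false, c=true, d=true}.
                      branch 1.2.1.1.1.2 (add d):
                        ○ open, literals {b=false, c=true, d=true}.
                  branch 1.2.1.1.2 (add a):
                    (a -> d): β-rule — branch into ~a  //  d.
                      branch 1.2.1.1.2.1 (add ~a):
                        × closes — contains both a and ~a.
                      branch 1.2.1.1.2.2 (add d):
                        ○ open, literals {a=true, c=true, d=true}.
              branch 1.2.1.2 (add ~c):
                × closes — contains both c and ~c.
          branch 1.2.2 (add ~c, ~d):
            (((b -> a) & (a -> d)) | ~c): β-rule — branch into ((b -> a) & (a -> d))  //  ~c.
              branch 1.2.2.1 (add ((b -> a) & (a -> d))):
                ((b -> a) & (a -> d)): α-rule — add (b -> a), (a -> d).
                (b -> a): β-rule — branch into ~b  //  a.
                  branch 1.2.2.1.1 (add ~b):
                    (a -> d): β-rule — branch into ~a  //  d.
                      branch 1.2.2.1.1.1 (add ~a):
                        ○ open, literals {a=false, b=false, c=false, d=false}.
                      branch 1.2.2.1.1.2 (add d):
                        × closes — contains both d and ~d.
                  branch 1.2.2.1.2 (add a):
                    (a -> d): β-rule — branch into ~a  //  d.
                      branch 1.2.2.1.2.1 (add ~a):
                        × closes — contains both a and ~a.
                      branch 1.2.2.1.2.2 (add d):
                        × closes — contains both d and ~d.
              branch 1.2.2.2 (add ~c):
                ○ open, literals {c=false, d=false}.
  branch 2 (add ((e <-> d) <-> ~c)):
    ((e <-> d) <-> ~c): β-rule — branch into (e <-> d), ~c  //  ~(e <-> d), ~~c.
      branch 2.1 (add (e <-> d), ~c):
        (e <-> d): β-rule — branch into e, d  //  ~e, ~d.
          branch 2.1.1 (add e, d):
            ○ open, literals {c=false, d=true, e=true}.
          branch 2.1.2 (add ~e, ~d):
            ○ open, literals {c=false, d=false, e=false}.
      branch 2.2 (add ~(e <-> d), ~~c):
        ~(e <-> d): β-rule — branch into e, ~d  //  ~e, d.
          branch 2.2.1 (add e, ~d):
            ○ open, literals {c=true, d=false, e=true}.
          branch 2.2.2 (add ~e, d):
            ○ open, literals {c=true, d=true, e=false}.
6 branches closed, 11 open.
Each open branch fixes some atoms; the unmentioned ones are free. Counting distinct full assignments: branch {a=false, b=true, c=true, d=false} (e) contributes 2 new; branch {a=true, c=true, d=false} (b, e) contributes 4 new; branch {a=false, b=false, c=true, d=true} (e) contributes 2 new; branch {b=false, c=true, d=true} (a, e) contributes 2 new; branch {a=true, c=true, d=true} (b, e) contributes 2 new; branch {a=false, b=false, c=false, d=false} (e) contributes 2 new; branch {c=false, d=false} (a, b, e) contributes 6 new; branch {c=false, d=true, e=true} (a, b) contributes 4 new; branch {c=false, d=false, e=false} (a, b) contributes 0 new; branch {c=true, d=false, e=true} (a, b) contributes 1 new; branch {c=true, d=true, e=false} (a, b) contributes 1 new. Total: 26.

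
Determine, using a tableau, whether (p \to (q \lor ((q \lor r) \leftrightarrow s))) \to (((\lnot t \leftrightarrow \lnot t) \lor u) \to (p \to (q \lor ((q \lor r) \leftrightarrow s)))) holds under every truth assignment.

Valid

Assume the negation and expand:
Initial set: {\lnot ((p \to (q \lor ((q \lor r) \leftrightarrow s))) \to (((\lnot t \leftrightarrow \lnot t) \lor u) \to (p \to (q \lor ((q \lor r) \leftrightarrow s)))))}.
\lnot ((p \to (q \lor ((q \lor r) \leftrightarrow s))) \to (((\lnot t \leftrightarrow \lnot t) \lor u) \to (p \to (q \lor ((q \lor r) \leftrightarrow s))))): α-rule — add (p \to (q \lor ((q \lor r) \leftrightarrow s))), \lnot (((\lnot t \leftrightarrow \lnot t) \lor u) \to (p \to (q \lor ((q \lor r) \leftrightarrow s)))).
\lnot (((\lnot t \leftrightarrow \lnot t) \lor u) \to (p \to (q \lor ((q \lor r) \leftrightarrow s)))): α-rule — add ((\lnot t \leftrightarrow \lnot t) \lor u), \lnot (p \to (q \lor ((q \lor r) \leftrightarrow s))).
\lnot (p \to (q \lor ((q \lor r) \leftrightarrow s))): α-rule — add p, \lnot (q \lor ((q \lor r) \leftrightarrow s)).
\lnot (q \lor ((q \lor r) \leftrightarrow s)): α-rule — add \lnot q, \lnot ((q \lor r) \leftrightarrow s).
(p \to (q \lor ((q \lor r) \leftrightarrow s))): β-rule — branch into \lnot p  //  (q \lor ((q \lor r) \leftrightarrow s)).
  branch 1 (add \lnot p):
    × closes — contains both p and \lnot p.
  branch 2 (add (q \lor ((q \lor r) \leftrightarrow s))):
    ((\lnot t \leftrightarrow \lnot t) \lor u): β-rule — branch into (\lnot t \leftrightarrow \lnot t)  //  u.
      branch 2.1 (add (\lnot t \leftrightarrow \lnot t)):
        \lnot ((q \lor r) \leftrightarrow s): β-rule — branch into (q \lor r), \lnot s  //  \lnot (q \lor r), s.
          branch 2.1.1 (add (q \lor r), \lnot s):
            (q \lor ((q \lor r) \leftrightarrow s)): β-rule — branch into q  //  ((q \lor r) \leftrightarrow s).
              branch 2.1.1.1 (add q):
                × closes — contains both q and \lnot q.
              branch 2.1.1.2 (add ((q \lor r) \leftrightarrow s)):
                (\lnot t \leftrightarrow \lnot t): β-rule — branch into \lnot t, \lnot t  //  \lnot \lnot t, \lnot \lnot t.
                  branch 2.1.1.2.1 (add \lnot t, \lnot t):
                    (q \lor r): β-rule — branch into q  //  r.
                      branch 2.1.1.2.1.1 (add q):
                        × closes — contains both q and \lnot q.
                      branch 2.1.1.2.1.2 (add r):
                        ((q \lor r) \leftrightarrow s): β-rule — branch into (q \lor r), s  //  \lnot (q \lor r), \lnot s.
                          branch 2.1.1.2.1.2.1 (add (q \lor r), s):
                            × closes — contains both s and \lnot s.
                          branch 2.1.1.2.1.2.2 (add \lnot (q \lor r), \lnot s):
                            \lnot (q \lor r): α-rule — add \lnot q, \lnot r.
                            × closes — contains both r and \lnot r.
                  branch 2.1.1.2.2 (add \lnot \lnot t, \lnot \lnot t):
                    (q \lor r): β-rule — branch into q  //  r.
                      branch 2.1.1.2.2.1 (add q):
                        × closes — contains both q and \lnot q.
                      branch 2.1.1.2.2.2 (add r):
                        ((q \lor r) \leftrightarrow s): β-rule — branch into (q \lor r), s  //  \lnot (q \lor r), \lnot s.
                          branch 2.1.1.2.2.2.1 (add (q \lor r), s):
                            × closes — contains both s and \lnot s.
                          branch 2.1.1.2.2.2.2 (add \lnot (q \lor r), \lnot s):
                            \lnot (q \lor r): α-rule — add \lnot q, \lnot r.
                            × closes — contains both r and \lnot r.
          branch 2.1.2 (add \lnot (q \lor r), s):
            \lnot (q \lor r): α-rule — add \lnot q, \lnot r.
            (q \lor ((q \lor r) \leftrightarrow s)): β-rule — branch into q  //  ((q \lor r) \leftrightarrow s).
              branch 2.1.2.1 (add q):
                × closes — contains both q and \lnot q.
              branch 2.1.2.2 (add ((q \lor r) \leftrightarrow s)):
                (\lnot t \leftrightarrow \lnot t): β-rule — branch into \lnot t, \lnot t  //  \lnot \lnot t, \lnot \lnot t.
                  branch 2.1.2.2.1 (add \lnot t, \lnot t):
                    ((q \lor r) \leftrightarrow s): β-rule — branch into (q \lor r), s  //  \lnot (q \lor r), \lnot s.
                      branch 2.1.2.2.1.1 (add (q \lor r), s):
                        (q \lor r): β-rule — branch into q  //  r.
                          branch 2.1.2.2.1.1.1 (add q):
                            × closes — contains both q and \lnot q.
                          branch 2.1.2.2.1.1.2 (add r):
                            × closes — contains both r and \lnot r.
                      branch 2.1.2.2.1.2 (add \lnot (q \lor r), \lnot s):
                        × closes — contains both s and \lnot s.
                  branch 2.1.2.2.2 (add \lnot \lnot t, \lnot \lnot t):
                    ((q \lor r) \leftrightarrow s): β-rule — branch into (q \lor r), s  //  \lnot (q \lor r), \lnot s.
                      branch 2.1.2.2.2.1 (add (q \lor r), s):
                        (q \lor r): β-rule — branch into q  //  r.
                          branch 2.1.2.2.2.1.1 (add q):
                            × closes — contains both q and \lnot q.
                          branch 2.1.2.2.2.1.2 (add r):
                            × closes — contains both r and \lnot r.
                      branch 2.1.2.2.2.2 (add \lnot (q \lor r), \lnot s):
                        × closes — contains both s and \lnot s.
      branch 2.2 (add u):
        \lnot ((q \lor r) \leftrightarrow s): β-rule — branch into (q \lor r), \lnot s  //  \lnot (q \lor r), s.
          branch 2.2.1 (add (q \lor r), \lnot s):
            (q \lor ((q \lor r) \leftrightarrow s)): β-rule — branch into q  //  ((q \lor r) \leftrightarrow s).
              branch 2.2.1.1 (add q):
                × closes — contains both q and \lnot q.
              branch 2.2.1.2 (add ((q \lor r) \leftrightarrow s)):
                (q \lor r): β-rule — branch into q  //  r.
                  branch 2.2.1.2.1 (add q):
                    × closes — contains both q and \lnot q.
                  branch 2.2.1.2.2 (add r):
                    ((q \lor r) \leftrightarrow s): β-rule — branch into (q \lor r), s  //  \lnot (q \lor r), \lnot s.
                      branch 2.2.1.2.2.1 (add (q \lor r), s):
                        × closes — contains both s and \lnot s.
                      branch 2.2.1.2.2.2 (add \lnot (q \lor r), \lnot s):
                        \lnot (q \lor r): α-rule — add \lnot q, \lnot r.
                        × closes — contains both r and \lnot r.
          branch 2.2.2 (add \lnot (q \lor r), s):
            \lnot (q \lor r): α-rule — add \lnot q, \lnot r.
            (q \lor ((q \lor r) \leftrightarrow s)): β-rule — branch into q  //  ((q \lor r) \leftrightarrow s).
              branch 2.2.2.1 (add q):
                × closes — contains both q and \lnot q.
              branch 2.2.2.2 (add ((q \lor r) \leftrightarrow s)):
                ((q \lor r) \leftrightarrow s): β-rule — branch into (q \lor r), s  //  \lnot (q \lor r), \lnot s.
                  branch 2.2.2.2.1 (add (q \lor r), s):
                    (q \lor r): β-rule — branch into q  //  r.
                      branch 2.2.2.2.1.1 (add q):
                        × closes — contains both q and \lnot q.
                      branch 2.2.2.2.1.2 (add r):
                        × closes — contains both r and \lnot r.
                  branch 2.2.2.2.2 (add \lnot (q \lor r), \lnot s):
                    × closes — contains both s and \lnot s.
All 23 branches close.
Every branch closed, so the negation is unsatisfiable and the formula is valid.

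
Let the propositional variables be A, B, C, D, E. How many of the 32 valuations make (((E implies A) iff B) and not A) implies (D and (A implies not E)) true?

28

Initial set: {((((E implies A) iff B) and not A) implies (D and (A implies not E)))}.
((((E implies A) iff B) and not A) implies (D and (A implies not E))): β-rule — branch into not (((E implies A) iff B) and not A)  //  (D and (A implies not E)).
  branch 1 (add not (((E implies A) iff B) and not A)):
    not (((E implies A) iff B) and not A): β-rule — branch into not ((E implies A) iff B)  //  not not A.
      branch 1.1 (add not ((E implies A) iff B)):
        not ((E implies A) iff B): β-rule — branch into (E implies A), not B  //  not (E implies A), B.
          branch 1.1.1 (add (E implies A), not B):
            (E implies A): β-rule — branch into not E  //  A.
              branch 1.1.1.1 (add not E):
                ○ open, literals {B=false, E=false}.
              branch 1.1.1.2 (add A):
                ○ open, literals {A=true, B=false}.
          branch 1.1.2 (add not (E implies A), B):
            not (E implies A): α-rule — add E, not A.
            ○ open, literals {A=false, B=true, E=true}.
      branch 1.2 (add not not A):
        ○ open, literals {A=true}.
  branch 2 (add (D and (A implies not E))):
    (D and (A implies not E)): α-rule — add D, (A implies not E).
    (A implies not E): β-rule — branch into not A  //  not E.
      branch 2.1 (add not A):
        ○ open, literals {A=false, D=true}.
      branch 2.2 (add not E):
        ○ open, literals {D=true, E=false}.
0 branches closed, 6 open.
Each open branch fixes some atoms; the unmentioned ones are free. Counting distinct full assignments: branch {B=false, E=false} (A, C, D) contributes 8 new; branch {A=true, B=false} (C, D, E) contributes 4 new; branch {A=false, B=true, E=true} (C, D) contributes 4 new; branch {A=true} (B, C, D, E) contributes 8 new; branch {A=false, D=true} (B, C, E) contributes 4 new; branch {D=true, E=false} (A, B, C) contributes 0 new. Total: 28.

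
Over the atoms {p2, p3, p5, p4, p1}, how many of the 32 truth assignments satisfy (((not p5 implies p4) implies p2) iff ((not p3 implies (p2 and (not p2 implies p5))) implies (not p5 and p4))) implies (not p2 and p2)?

22

Initial set: {T ((((not p5 implies p4) implies p2) iff ((not p3 implies (p2 and (not p2 implies p5))) implies (not p5 and p4))) implies (not p2 and p2))}.
T ((((not p5 implies p4) implies p2) iff ((not p3 implies (p2 and (not p2 implies p5))) implies (not p5 and p4))) implies (not p2 and p2)): β-rule — branch into F (((not p5 implies p4) implies p2) iff ((not p3 implies (p2 and (not p2 implies p5))) implies (not p5 and p4)))  //  T (not p2 and p2).
  branch 1 (add F (((not p5 implies p4) implies p2) iff ((not p3 implies (p2 and (not p2 implies p5))) implies (not p5 and p4)))):
    F (((not p5 implies p4) implies p2) iff ((not p3 implies (p2 and (not p2 implies p5))) implies (not p5 and p4))): β-rule — branch into T ((not p5 implies p4) implies p2), F ((not p3 implies (p2 and (not p2 implies p5))) implies (not p5 and p4))  //  F ((not p5 implies p4) implies p2), T ((not p3 implies (p2 and (not p2 implies p5))) implies (not p5 and p4)).
      branch 1.1 (add T ((not p5 implies p4) implies p2), F ((not p3 implies (p2 and (not p2 implies p5))) implies (not p5 and p4))):
        F ((not p3 implies (p2 and (not p2 implies p5))) implies (not p5 and p4)): α-rule — add T (not p3 implies (p2 and (not p2 implies p5))), F (not p5 and p4).
        T ((not p5 implies p4) implies p2): β-rule — branch into F (not p5 implies p4)  //  T p2.
          branch 1.1.1 (add F (not p5 implies p4)):
            F (not p5 implies p4): α-rule — add T not p5, F p4.
            T (not p3 implies (p2 and (not p2 implies p5))): β-rule — branch into F not p3  //  T (p2 and (not p2 implies p5)).
              branch 1.1.1.1 (add F not p3):
                F (not p5 and p4): β-rule — branch into F not p5  //  F p4.
                  branch 1.1.1.1.1 (add F not p5):
                    × closes — contains both p5 and not p5.
                  branch 1.1.1.1.2 (add F p4):
                    ○ open, literals {p3=true, p4=false, p5=false}.
              branch 1.1.1.2 (add T (p2 and (not p2 implies p5))):
                T (p2 and (not p2 implies p5)): α-rule — add T p2, T (not p2 implies p5).
                F (not p5 and p4): β-rule — branch into F not p5  //  F p4.
                  branch 1.1.1.2.1 (add F not p5):
                    × closes — contains both p5 and not p5.
                  branch 1.1.1.2.2 (add F p4):
                    T (not p2 implies p5): β-rule — branch into F not p2  //  T p5.
                      branch 1.1.1.2.2.1 (add F not p2):
                        ○ open, literals {p2=true, p4=false, p5=false}.
                      branch 1.1.1.2.2.2 (add T p5):
                        × closes — contains both p5 and not p5.
          branch 1.1.2 (add T p2):
            T (not p3 implies (p2 and (not p2 implies p5))): β-rule — branch into F not p3  //  T (p2 and (not p2 implies p5)).
              branch 1.1.2.1 (add F not p3):
                F (not p5 and p4): β-rule — branch into F not p5  //  F p4.
                  branch 1.1.2.1.1 (add F not p5):
                    ○ open, literals {p2=true, p3=true, p5=true}.
                  branch 1.1.2.1.2 (add F p4):
                    ○ open, literals {p2=true, p3=true, p4=false}.
              branch 1.1.2.2 (add T (p2 and (not p2 implies p5))):
                T (p2 and (not p2 implies p5)): α-rule — add T p2, T (not p2 implies p5).
                F (not p5 and p4): β-rule — branch into F not p5  //  F p4.
                  branch 1.1.2.2.1 (add F not p5):
                    T (not p2 implies p5): β-rule — branch into F not p2  //  T p5.
                      branch 1.1.2.2.1.1 (add F not p2):
                        ○ open, literals {p2=true, p5=true}.
                      branch 1.1.2.2.1.2 (add T p5):
                        ○ open, literals {p2=true, p5=true}.
                  branch 1.1.2.2.2 (add F p4):
                    T (not p2 implies p5): β-rule — branch into F not p2  //  T p5.
                      branch 1.1.2.2.2.1 (add F not p2):
                        ○ open, literals {p2=true, p4=false}.
                      branch 1.1.2.2.2.2 (add T p5):
                        ○ open, literals {p2=true, p4=false, p5=true}.
      branch 1.2 (add F ((not p5 implies p4) implies p2), T ((not p3 implies (p2 and (not p2 implies p5))) implies (not p5 and p4))):
        F ((not p5 implies p4) implies p2): α-rule — add T (not p5 implies p4), F p2.
        T ((not p3 implies (p2 and (not p2 implies p5))) implies (not p5 and p4)): β-rule — branch into F (not p3 implies (p2 and (not p2 implies p5)))  //  T (not p5 and p4).
          branch 1.2.1 (add F (not p3 implies (p2 and (not p2 implies p5)))):
            F (not p3 implies (p2 and (not p2 implies p5))): α-rule — add T not p3, F (p2 and (not p2 implies p5)).
            T (not p5 implies p4): β-rule — branch into F not p5  //  T p4.
              branch 1.2.1.1 (add F not p5):
                F (p2 and (not p2 implies p5)): β-rule — branch into F p2  //  F (not p2 implies p5).
                  branch 1.2.1.1.1 (add F p2):
                    ○ open, literals {p2=false, p3=false, p5=true}.
                  branch 1.2.1.1.2 (add F (not p2 implies p5)):
                    F (not p2 implies p5): α-rule — add T not p2, F p5.
                    × closes — contains both p5 and not p5.
              branch 1.2.1.2 (add T p4):
                F (p2 and (not p2 implies p5)): β-rule — branch into F p2  //  F (not p2 implies p5).
                  branch 1.2.1.2.1 (add F p2):
                    ○ open, literals {p2=false, p3=false, p4=true}.
                  branch 1.2.1.2.2 (add F (not p2 implies p5)):
                    F (not p2 implies p5): α-rule — add T not p2, F p5.
                    ○ open, literals {p2=false, p3=false, p4=true, p5=false}.
          branch 1.2.2 (add T (not p5 and p4)):
            T (not p5 and p4): α-rule — add T not p5, T p4.
            T (not p5 implies p4): β-rule — branch into F not p5  //  T p4.
              branch 1.2.2.1 (add F not p5):
                × closes — contains both p5 and not p5.
              branch 1.2.2.2 (add T p4):
                ○ open, literals {p2=false, p4=true, p5=false}.
  branch 2 (add T (not p2 and p2)):
    T (not p2 and p2): α-rule — add T not p2, T p2.
    × closes — contains both p2 and not p2.
6 branches closed, 12 open.
Each open branch fixes some atoms; the unmentioned ones are free. Counting distinct full assignments: branch {p3=true, p4=false, p5=false} (p2, p1) contributes 4 new; branch {p2=true, p4=false, p5=false} (p3, p1) contributes 2 new; branch {p2=true, p3=true, p5=true} (p4, p1) contributes 4 new; branch {p2=true, p3=true, p4=false} (p5, p1) contributes 0 new; branch {p2=true, p5=true} (p3, p4, p1) contributes 4 new; branch {p2=true, p5=true} (p3, p4, p1) contributes 0 new; branch {p2=true, p4=false} (p3, p5, p1) contributes 0 new; branch {p2=true, p4=false, p5=true} (p3, p1) contributes 0 new; branch {p2=false, p3=false, p5=true} (p4, p1) contributes 4 new; branch {p2=false, p3=false, p4=true} (p5, p1) contributes 2 new; branch {p2=false, p3=false, p4=true, p5=false} (p1) contributes 0 new; branch {p2=false, p4=true, p5=false} (p3, p1) contributes 2 new. Total: 22.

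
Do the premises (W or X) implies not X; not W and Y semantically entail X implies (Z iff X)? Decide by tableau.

Yes

Initial set: {T ((W or X) implies not X); T (not W and Y); F (X implies (Z iff X))}.
T (not W and Y): α-rule — add T not W, T Y.
F (X implies (Z iff X)): α-rule — add T X, F (Z iff X).
T ((W or X) implies not X): β-rule — branch into F (W or X)  //  T not X.
  branch 1 (add F (W or X)):
    F (W or X): α-rule — add F W, F X.
    × closes — contains both X and not X.
  branch 2 (add T not X):
    × closes — contains both X and not X.
All 2 branches close.
Every branch closed, so the premises entail the conclusion.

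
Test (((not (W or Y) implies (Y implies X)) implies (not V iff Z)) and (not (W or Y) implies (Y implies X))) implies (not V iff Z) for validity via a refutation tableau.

Assume the negation and expand:
Initial set: {not ((((not (W or Y) implies (Y implies X)) implies (not V iff Z)) and (not (W or Y) implies (Y implies X))) implies (not V iff Z))}.
not ((((not (W or Y) implies (Y implies X)) implies (not V iff Z)) and (not (W or Y) implies (Y implies X))) implies (not V iff Z)): α-rule — add (((not (W or Y) implies (Y implies X)) implies (not V iff Z)) and (not (W or Y) implies (Y implies X))), not (not V iff Z).
(((not (W or Y) implies (Y implies X)) implies (not V iff Z)) and (not (W or Y) implies (Y implies X))): α-rule — add ((not (W or Y) implies (Y implies X)) implies (not V iff Z)), (not (W or Y) implies (Y implies X)).
not (not V iff Z): β-rule — branch into not V, not Z  //  not not V, Z.
  branch 1 (add not V, not Z):
    ((not (W or Y) implies (Y implies X)) implies (not V iff Z)): β-rule — branch into not (not (W or Y) implies (Y implies X))  //  (not V iff Z).
      branch 1.1 (add not (not (W or Y) implies (Y implies X))):
        not (not (W or Y) implies (Y implies X)): α-rule — add not (W or Y), not (Y implies X).
        not (W or Y): α-rule — add not W, not Y.
        not (Y implies X): α-rule — add Y, not X.
        × closes — contains both Y and not Y.
      branch 1.2 (add (not V iff Z)):
        (not (W or Y) implies (Y implies X)): β-rule — branch into not not (W or Y)  //  (Y implies X).
          branch 1.2.1 (add not not (W or Y)):
            (not V iff Z): β-rule — branch into not V, Z  //  not not V, not Z.
              branch 1.2.1.1 (add not V, Z):
                × closes — contains both Z and not Z.
              branch 1.2.1.2 (add not not V, not Z):
                × closes — contains both V and not V.
          branch 1.2.2 (add (Y implies X)):
            (not V iff Z): β-rule — branch into not V, Z  //  not not V, not Z.
              branch 1.2.2.1 (add not V, Z):
                × closes — contains both Z and not Z.
              branch 1.2.2.2 (add not not V, not Z):
                × closes — contains both V and not V.
  branch 2 (add not not V, Z):
    ((not (W or Y) implies (Y implies X)) implies (not V iff Z)): β-rule — branch into not (not (W or Y) implies (Y implies X))  //  (not V iff Z).
      branch 2.1 (add not (not (W or Y) implies (Y implies X))):
        not (not (W or Y) implies (Y implies X)): α-rule — add not (W or Y), not (Y implies X).
        not (W or Y): α-rule — add not W, not Y.
        not (Y implies X): α-rule — add Y, not X.
        × closes — contains both Y and not Y.
      branch 2.2 (add (not V iff Z)):
        (not (W or Y) implies (Y implies X)): β-rule — branch into not not (W or Y)  //  (Y implies X).
          branch 2.2.1 (add not not (W or Y)):
            (not V iff Z): β-rule — branch into not V, Z  //  not not V, not Z.
              branch 2.2.1.1 (add not V, Z):
                × closes — contains both V and not V.
              branch 2.2.1.2 (add not not V, not Z):
                × closes — contains both Z and not Z.
          branch 2.2.2 (add (Y implies X)):
            (not V iff Z): β-rule — branch into not V, Z  //  not not V, not Z.
              branch 2.2.2.1 (add not V, Z):
                × closes — contains both V and not V.
              branch 2.2.2.2 (add not not V, not Z):
                × closes — contains both Z and not Z.
All 10 branches close.
Every branch closed, so the negation is unsatisfiable and the formula is valid.

Valid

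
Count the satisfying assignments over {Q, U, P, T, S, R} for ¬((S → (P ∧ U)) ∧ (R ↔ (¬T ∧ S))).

Initial set: {¬((S → (P ∧ U)) ∧ (R ↔ (¬T ∧ S)))}.
¬((S → (P ∧ U)) ∧ (R ↔ (¬T ∧ S))): β-rule — branch into ¬(S → (P ∧ U))  //  ¬(R ↔ (¬T ∧ S)).
  branch 1 (add ¬(S → (P ∧ U))):
    ¬(S → (P ∧ U)): α-rule — add S, ¬(P ∧ U).
    ¬(P ∧ U): β-rule — branch into ¬P  //  ¬U.
      branch 1.1 (add ¬P):
        ○ open, literals {P=F, S=T}.
      branch 1.2 (add ¬U):
        ○ open, literals {S=T, U=F}.
  branch 2 (add ¬(R ↔ (¬T ∧ S))):
    ¬(R ↔ (¬T ∧ S)): β-rule — branch into R, ¬(¬T ∧ S)  //  ¬R, (¬T ∧ S).
      branch 2.1 (add R, ¬(¬T ∧ S)):
        ¬(¬T ∧ S): β-rule — branch into ¬¬T  //  ¬S.
          branch 2.1.1 (add ¬¬T):
            ○ open, literals {R=T, T=T}.
          branch 2.1.2 (add ¬S):
            ○ open, literals {R=T, S=F}.
      branch 2.2 (add ¬R, (¬T ∧ S)):
        (¬T ∧ S): α-rule — add ¬T, S.
        ○ open, literals {R=F, S=T, T=F}.
0 branches closed, 5 open.
Each open branch fixes some atoms; the unmentioned ones are free. Counting distinct full assignments: branch {P=F, S=T} (Q, U, T, R) contributes 16 new; branch {S=T, U=F} (Q, P, T, R) contributes 8 new; branch {R=T, T=T} (Q, U, P, S) contributes 10 new; branch {R=T, S=F} (Q, U, P, T) contributes 8 new; branch {R=F, S=T, T=F} (Q, U, P) contributes 2 new. Total: 44.

44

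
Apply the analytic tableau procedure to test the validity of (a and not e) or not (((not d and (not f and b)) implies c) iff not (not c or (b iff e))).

Assume the negation and expand:
Initial set: {not ((a and not e) or not (((not d and (not f and b)) implies c) iff not (not c or (b iff e))))}.
not ((a and not e) or not (((not d and (not f and b)) implies c) iff not (not c or (b iff e)))): α-rule — add not (a and not e), not not (((not d and (not f and b)) implies c) iff not (not c or (b iff e))).
not (a and not e): β-rule — branch into not a  //  not not e.
  branch 1 (add not a):
    not not (((not d and (not f and b)) implies c) iff not (not c or (b iff e))): β-rule — branch into ((not d and (not f and b)) implies c), not (not c or (b iff e))  //  not ((not d and (not f and b)) implies c), not not (not c or (b iff e)).
      branch 1.1 (add ((not d and (not f and b)) implies c), not (not c or (b iff e))):
        not (not c or (b iff e)): α-rule — add not not c, not (b iff e).
        ((not d and (not f and b)) implies c): β-rule — branch into not (not d and (not f and b))  //  c.
          branch 1.1.1 (add not (not d and (not f and b))):
            not (b iff e): β-rule — branch into b, not e  //  not b, e.
              branch 1.1.1.1 (add b, not e):
                not (not d and (not f and b)): β-rule — branch into not not d  //  not (not f and b).
                  branch 1.1.1.1.1 (add not not d):
                    ○ open, literals {a=F, b=T, c=T, d=T, e=F}.
                  branch 1.1.1.1.2 (add not (not f and b)):
                    not (not f and b): β-rule — branch into not not f  //  not b.
                      branch 1.1.1.1.2.1 (add not not f):
                        ○ open, literals {a=F, b=T, c=T, e=F, f=T}.
                      branch 1.1.1.1.2.2 (add not b):
                        × closes — contains both b and not b.
              branch 1.1.1.2 (add not b, e):
                not (not d and (not f and b)): β-rule — branch into not not d  //  not (not f and b).
                  branch 1.1.1.2.1 (add not not d):
                    ○ open, literals {a=F, b=F, c=T, d=T, e=T}.
                  branch 1.1.1.2.2 (add not (not f and b)):
                    not (not f and b): β-rule — branch into not not f  //  not b.
                      branch 1.1.1.2.2.1 (add not not f):
                        ○ open, literals {a=F, b=F, c=T, e=T, f=T}.
                      branch 1.1.1.2.2.2 (add not b):
                        ○ open, literals {a=F, b=F, c=T, e=T}.
          branch 1.1.2 (add c):
            not (b iff e): β-rule — branch into b, not e  //  not b, e.
              branch 1.1.2.1 (add b, not e):
                ○ open, literals {a=F, b=T, c=T, e=F}.
              branch 1.1.2.2 (add not b, e):
                ○ open, literals {a=F, b=F, c=T, e=T}.
      branch 1.2 (add not ((not d and (not f and b)) implies c), not not (not c or (b iff e))):
        not ((not d and (not f and b)) implies c): α-rule — add (not d and (not f and b)), not c.
        (not d and (not f and b)): α-rule — add not d, (not f and b).
        (not f and b): α-rule — add not f, b.
        not not (not c or (b iff e)): β-rule — branch into not c  //  (b iff e).
          branch 1.2.1 (add not c):
            ○ open, literals {a=F, b=T, c=F, d=F, f=F}.
          branch 1.2.2 (add (b iff e)):
            (b iff e): β-rule — branch into b, e  //  not b, not e.
              branch 1.2.2.1 (add b, e):
                ○ open, literals {a=F, b=T, c=F, d=F, e=T, f=F}.
              branch 1.2.2.2 (add not b, not e):
                × closes — contains both b and not b.
  branch 2 (add not not e):
    not not (((not d and (not f and b)) implies c) iff not (not c or (b iff e))): β-rule — branch into ((not d and (not f and b)) implies c), not (not c or (b iff e))  //  not ((not d and (not f and b)) implies c), not not (not c or (b iff e)).
      branch 2.1 (add ((not d and (not f and b)) implies c), not (not c or (b iff e))):
        not (not c or (b iff e)): α-rule — add not not c, not (b iff e).
        ((not d and (not f and b)) implies c): β-rule — branch into not (not d and (not f and b))  //  c.
          branch 2.1.1 (add not (not d and (not f and b))):
            not (b iff e): β-rule — branch into b, not e  //  not b, e.
              branch 2.1.1.1 (add b, not e):
                × closes — contains both e and not e.
              branch 2.1.1.2 (add not b, e):
                not (not d and (not f and b)): β-rule — branch into not not d  //  not (not f and b).
                  branch 2.1.1.2.1 (add not not d):
                    ○ open, literals {b=F, c=T, d=T, e=T}.
                  branch 2.1.1.2.2 (add not (not f and b)):
                    not (not f and b): β-rule — branch into not not f  //  not b.
                      branch 2.1.1.2.2.1 (add not not f):
                        ○ open, literals {b=F, c=T, e=T, f=T}.
                      branch 2.1.1.2.2.2 (add not b):
                        ○ open, literals {b=F, c=T, e=T}.
          branch 2.1.2 (add c):
            not (b iff e): β-rule — branch into b, not e  //  not b, e.
              branch 2.1.2.1 (add b, not e):
                × closes — contains both e and not e.
              branch 2.1.2.2 (add not b, e):
                ○ open, literals {b=F, c=T, e=T}.
      branch 2.2 (add not ((not d and (not f and b)) implies c), not not (not c or (b iff e))):
        not ((not d and (not f and b)) implies c): α-rule — add (not d and (not f and b)), not c.
        (not d and (not f and b)): α-rule — add not d, (not f and b).
        (not f and b): α-rule — add not f, b.
        not not (not c or (b iff e)): β-rule — branch into not c  //  (b iff e).
          branch 2.2.1 (add not c):
            ○ open, literals {b=T, c=F, d=F, e=T, f=F}.
          branch 2.2.2 (add (b iff e)):
            (b iff e): β-rule — branch into b, e  //  not b, not e.
              branch 2.2.2.1 (add b, e):
                ○ open, literals {b=T, c=F, d=F, e=T, f=F}.
              branch 2.2.2.2 (add not b, not e):
                × closes — contains both b and not b.
5 branches closed, 15 open.
An open branch gives a countermodel: a=F, b=T, c=T, d=T, e=F (unmentioned atoms arbitrary); under it the original formula is false.

Not valid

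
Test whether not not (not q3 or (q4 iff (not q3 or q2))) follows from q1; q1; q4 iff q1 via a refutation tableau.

No

Initial set: {q1; q1; (q4 iff q1); not not not (not q3 or (q4 iff (not q3 or q2)))}.
not not not (not q3 or (q4 iff (not q3 or q2))): drop double negation, giving not (not q3 or (q4 iff (not q3 or q2))).
not (not q3 or (q4 iff (not q3 or q2))): α-rule — add not not q3, not (q4 iff (not q3 or q2)).
(q4 iff q1): β-rule — branch into q4, q1  //  not q4, not q1.
  branch 1 (add q4, q1):
    not (q4 iff (not q3 or q2)): β-rule — branch into q4, not (not q3 or q2)  //  not q4, (not q3 or q2).
      branch 1.1 (add q4, not (not q3 or q2)):
        not (not q3 or q2): α-rule — add not not q3, not q2.
        ○ open, literals {q1=true, q2=false, q3=true, q4=true}.
      branch 1.2 (add not q4, (not q3 or q2)):
        × closes — contains both q4 and not q4.
  branch 2 (add not q4, not q1):
    × closes — contains both q1 and not q1.
2 branches closed, 1 open.
An open branch gives a countermodel: q1=true, q2=false, q3=true, q4=true (unmentioned atoms arbitrary); the premises hold there but the conclusion fails.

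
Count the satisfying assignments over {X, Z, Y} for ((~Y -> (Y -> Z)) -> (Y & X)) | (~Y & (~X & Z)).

Initial set: {T (((~Y -> (Y -> Z)) -> (Y & X)) | (~Y & (~X & Z)))}.
T (((~Y -> (Y -> Z)) -> (Y & X)) | (~Y & (~X & Z))): β-rule — branch into T ((~Y -> (Y -> Z)) -> (Y & X))  //  T (~Y & (~X & Z)).
  branch 1 (add T ((~Y -> (Y -> Z)) -> (Y & X))):
    T ((~Y -> (Y -> Z)) -> (Y & X)): β-rule — branch into F (~Y -> (Y -> Z))  //  T (Y & X).
      branch 1.1 (add F (~Y -> (Y -> Z))):
        F (~Y -> (Y -> Z)): α-rule — add T ~Y, F (Y -> Z).
        F (Y -> Z): α-rule — add T Y, F Z.
        × closes — contains both Y and ~Y.
      branch 1.2 (add T (Y & X)):
        T (Y & X): α-rule — add T Y, T X.
        ○ open, literals {X=T, Y=T}.
  branch 2 (add T (~Y & (~X & Z))):
    T (~Y & (~X & Z)): α-rule — add T ~Y, T (~X & Z).
    T (~X & Z): α-rule — add T ~X, T Z.
    ○ open, literals {X=F, Y=F, Z=T}.
1 branch closed, 2 open.
Each open branch fixes some atoms; the unmentioned ones are free. Counting distinct full assignments: branch {X=T, Y=T} (Z) contributes 2 new; branch {X=F, Y=F, Z=T} (none free) contributes 1 new. Total: 3.

3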